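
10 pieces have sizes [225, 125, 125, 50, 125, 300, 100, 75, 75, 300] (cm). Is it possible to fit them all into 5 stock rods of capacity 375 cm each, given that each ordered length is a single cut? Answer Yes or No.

A valid assignment using 4 stock rods:
  stock rod 1: 300 + 75 = 375
  stock rod 2: 300 + 75 = 375
  stock rod 3: 225 + 100 + 50 = 375
  stock rod 4: 125 + 125 + 125 = 375
That uses only 4 ≤ 5, so 5 stock rods are enough.

Yes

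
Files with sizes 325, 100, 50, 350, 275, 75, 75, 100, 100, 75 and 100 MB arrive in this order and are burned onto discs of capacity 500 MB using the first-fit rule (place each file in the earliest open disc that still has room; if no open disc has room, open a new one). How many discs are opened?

  325 → disc 1 (new)  [load 325/500]
  100 → disc 1  [load 425/500]
  50 → disc 1  [load 475/500]
  350 → disc 2 (new)  [load 350/500]
  275 → disc 3 (new)  [load 275/500]
  75 → disc 2  [load 425/500]
  75 → disc 2  [load 500/500]
  100 → disc 3  [load 375/500]
  100 → disc 3  [load 475/500]
  75 → disc 4 (new)  [load 75/500]
  100 → disc 4  [load 175/500]
4 discs opened.

4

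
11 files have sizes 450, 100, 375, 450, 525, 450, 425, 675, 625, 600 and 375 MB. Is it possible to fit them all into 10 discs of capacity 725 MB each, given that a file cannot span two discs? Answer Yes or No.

Yes

A valid assignment using 10 discs:
  disc 1: 675 = 675
  disc 2: 625 + 100 = 725
  disc 3: 600 = 600
  disc 4: 525 = 525
  disc 5: 450 = 450
  disc 6: 450 = 450
  disc 7: 450 = 450
  disc 8: 425 = 425
  disc 9: 375 = 375
  disc 10: 375 = 375
Every load is within 725 MB, so 10 discs suffice.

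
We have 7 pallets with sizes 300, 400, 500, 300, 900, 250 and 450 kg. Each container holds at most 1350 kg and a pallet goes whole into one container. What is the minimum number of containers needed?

3

Total = 900 + 500 + 450 + 400 + 300 + 300 + 250 = 3100 kg.
Lower bound: ⌈3100/1350⌉ = 3 containers.
A packing using 3 containers:
  container 1: 900 + 450 = 1350
  container 2: 500 + 400 + 300 = 1200
  container 3: 300 + 250 = 550
This matches the lower bound, so 3 is optimal.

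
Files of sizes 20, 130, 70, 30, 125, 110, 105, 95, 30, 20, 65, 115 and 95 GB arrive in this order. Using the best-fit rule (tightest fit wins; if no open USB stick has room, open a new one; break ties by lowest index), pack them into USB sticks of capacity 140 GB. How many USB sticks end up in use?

9

  20 → USB stick 1 (new)  [load 20/140]
  130 → USB stick 2 (new)  [load 130/140]
  70 → USB stick 1  [load 90/140]
  30 → USB stick 1  [load 120/140]
  125 → USB stick 3 (new)  [load 125/140]
  110 → USB stick 4 (new)  [load 110/140]
  105 → USB stick 5 (new)  [load 105/140]
  95 → USB stick 6 (new)  [load 95/140]
  30 → USB stick 4  [load 140/140]
  20 → USB stick 1  [load 140/140]
  65 → USB stick 7 (new)  [load 65/140]
  115 → USB stick 8 (new)  [load 115/140]
  95 → USB stick 9 (new)  [load 95/140]
9 USB sticks opened.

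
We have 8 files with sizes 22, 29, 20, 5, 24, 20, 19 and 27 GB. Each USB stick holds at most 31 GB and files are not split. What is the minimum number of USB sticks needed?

7

Total = 29 + 27 + 24 + 22 + 20 + 20 + 19 + 5 = 166 GB.
Lower bound: ⌈166/31⌉ = 6 USB sticks.
Also, 7 files each exceed 31/2 GB, and no two of those can share a USB stick, so at least 7 USB sticks are needed.
A packing using 7 USB sticks:
  USB stick 1: 29 = 29
  USB stick 2: 27 = 27
  USB stick 3: 24 + 5 = 29
  USB stick 4: 22 = 22
  USB stick 5: 20 = 20
  USB stick 6: 20 = 20
  USB stick 7: 19 = 19
This matches the lower bound, so 7 is optimal.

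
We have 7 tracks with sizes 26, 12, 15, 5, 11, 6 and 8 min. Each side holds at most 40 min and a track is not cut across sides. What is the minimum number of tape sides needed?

3

Total = 26 + 15 + 12 + 11 + 8 + 6 + 5 = 83 min.
Lower bound: ⌈83/40⌉ = 3 tape sides.
A packing using 3 tape sides:
  side 1: 26 + 12 = 38
  side 2: 15 + 11 + 8 + 6 = 40
  side 3: 5 = 5
This matches the lower bound, so 3 is optimal.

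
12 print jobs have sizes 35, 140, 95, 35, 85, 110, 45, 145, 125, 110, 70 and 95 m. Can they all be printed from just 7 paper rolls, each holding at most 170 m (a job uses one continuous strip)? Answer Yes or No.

Total = 1090 m; ⌈1090/170⌉ = 7.
The bound of 7 does not rule out 7, but exhaustive search shows no assignment into 7 paper rolls of capacity 170 m exists — the minimum is 8.

No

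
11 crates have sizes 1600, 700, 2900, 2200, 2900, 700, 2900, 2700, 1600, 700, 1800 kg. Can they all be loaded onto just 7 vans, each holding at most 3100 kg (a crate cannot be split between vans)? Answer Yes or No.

Total = 20700 kg; ⌈20700/3100⌉ = 7.
8 crates each exceed half the capacity and cannot share a van, forcing at least 8 vans.
At least 8 vans are required, but only 7 are allowed.

No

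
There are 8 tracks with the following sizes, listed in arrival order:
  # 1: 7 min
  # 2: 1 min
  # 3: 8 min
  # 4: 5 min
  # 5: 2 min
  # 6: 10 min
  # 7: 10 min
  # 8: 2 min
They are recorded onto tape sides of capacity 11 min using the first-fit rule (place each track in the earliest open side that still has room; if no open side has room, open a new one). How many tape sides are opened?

5

  7 → side 1 (new)  [load 7/11]
  1 → side 1  [load 8/11]
  8 → side 2 (new)  [load 8/11]
  5 → side 3 (new)  [load 5/11]
  2 → side 1  [load 10/11]
  10 → side 4 (new)  [load 10/11]
  10 → side 5 (new)  [load 10/11]
  2 → side 2  [load 10/11]
5 tape sides opened.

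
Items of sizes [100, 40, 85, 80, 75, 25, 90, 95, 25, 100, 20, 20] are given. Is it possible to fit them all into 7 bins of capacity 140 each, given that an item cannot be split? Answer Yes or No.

A valid assignment using 7 bins:
  bin 1: 100 + 40 = 140
  bin 2: 100 + 25 = 125
  bin 3: 95 + 25 + 20 = 140
  bin 4: 90 + 20 = 110
  bin 5: 85 = 85
  bin 6: 80 = 80
  bin 7: 75 = 75
Every load is within 140, so 7 bins suffice.

Yes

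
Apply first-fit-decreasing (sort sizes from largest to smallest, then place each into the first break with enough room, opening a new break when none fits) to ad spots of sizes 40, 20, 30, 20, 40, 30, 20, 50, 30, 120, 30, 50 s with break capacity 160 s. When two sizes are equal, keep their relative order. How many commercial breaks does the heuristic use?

Sorted descending: 120, 50, 50, 40, 40, 30, 30, 30, 30, 20, 20, 20.
  120 → break 1 (new)  [load 120/160]
  50 → break 2 (new)  [load 50/160]
  50 → break 2  [load 100/160]
  40 → break 1  [load 160/160]
  40 → break 2  [load 140/160]
  30 → break 3 (new)  [load 30/160]
  30 → break 3  [load 60/160]
  30 → break 3  [load 90/160]
  30 → break 3  [load 120/160]
  20 → break 2  [load 160/160]
  20 → break 3  [load 140/160]
  20 → break 3  [load 160/160]
3 commercial breaks opened.

3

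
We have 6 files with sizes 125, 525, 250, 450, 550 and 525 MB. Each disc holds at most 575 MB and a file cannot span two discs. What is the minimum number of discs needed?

5

Total = 550 + 525 + 525 + 450 + 250 + 125 = 2425 MB.
Lower bound: ⌈2425/575⌉ = 5 discs.
A packing using 5 discs:
  disc 1: 550 = 550
  disc 2: 525 = 525
  disc 3: 525 = 525
  disc 4: 450 + 125 = 575
  disc 5: 250 = 250
This matches the lower bound, so 5 is optimal.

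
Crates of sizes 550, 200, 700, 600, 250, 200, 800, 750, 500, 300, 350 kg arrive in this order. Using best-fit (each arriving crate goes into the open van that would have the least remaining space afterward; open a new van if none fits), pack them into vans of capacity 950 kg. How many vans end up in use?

6

  550 → van 1 (new)  [load 550/950]
  200 → van 1  [load 750/950]
  700 → van 2 (new)  [load 700/950]
  600 → van 3 (new)  [load 600/950]
  250 → van 2  [load 950/950]
  200 → van 1  [load 950/950]
  800 → van 4 (new)  [load 800/950]
  750 → van 5 (new)  [load 750/950]
  500 → van 6 (new)  [load 500/950]
  300 → van 3  [load 900/950]
  350 → van 6  [load 850/950]
6 vans opened.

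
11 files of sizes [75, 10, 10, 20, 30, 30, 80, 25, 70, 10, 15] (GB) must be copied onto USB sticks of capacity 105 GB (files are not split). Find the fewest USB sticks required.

4

Total = 80 + 75 + 70 + 30 + 30 + 25 + 20 + 15 + 10 + 10 + 10 = 375 GB.
Lower bound: ⌈375/105⌉ = 4 USB sticks.
A packing using 4 USB sticks:
  USB stick 1: 80 + 25 = 105
  USB stick 2: 75 + 30 = 105
  USB stick 3: 70 + 30 = 100
  USB stick 4: 20 + 15 + 10 + 10 + 10 = 65
This matches the lower bound, so 4 is optimal.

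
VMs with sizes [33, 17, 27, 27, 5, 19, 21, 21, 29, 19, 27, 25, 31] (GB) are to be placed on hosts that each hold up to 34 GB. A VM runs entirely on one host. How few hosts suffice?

12

Total = 33 + 31 + 29 + 27 + 27 + 27 + 25 + 21 + 21 + 19 + 19 + 17 + 5 = 301 GB.
Lower bound: ⌈301/34⌉ = 9 hosts.
Also, 11 VMs each exceed 17 GB, and no two of those can share a host, so at least 11 hosts are needed.
A packing using 12 hosts:
  host 1: 33 = 33
  host 2: 31 = 31
  host 3: 29 + 5 = 34
  host 4: 27 = 27
  host 5: 27 = 27
  host 6: 27 = 27
  host 7: 25 = 25
  host 8: 21 = 21
  host 9: 21 = 21
  host 10: 19 = 19
  host 11: 19 = 19
  host 12: 17 = 17
No arrangement into 11 hosts stays within capacity, so 12 is optimal.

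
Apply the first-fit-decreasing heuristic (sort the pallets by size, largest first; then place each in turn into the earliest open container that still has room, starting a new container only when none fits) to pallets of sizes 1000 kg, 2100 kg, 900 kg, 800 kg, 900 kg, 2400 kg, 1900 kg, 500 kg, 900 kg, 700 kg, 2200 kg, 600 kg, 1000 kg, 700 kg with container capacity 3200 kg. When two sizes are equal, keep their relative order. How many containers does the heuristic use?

6

Sorted descending: 2400, 2200, 2100, 1900, 1000, 1000, 900, 900, 900, 800, 700, 700, 600, 500.
  2400 → container 1 (new)  [load 2400/3200]
  2200 → container 2 (new)  [load 2200/3200]
  2100 → container 3 (new)  [load 2100/3200]
  1900 → container 4 (new)  [load 1900/3200]
  1000 → container 2  [load 3200/3200]
  1000 → container 3  [load 3100/3200]
  900 → container 4  [load 2800/3200]
  900 → container 5 (new)  [load 900/3200]
  900 → container 5  [load 1800/3200]
  800 → container 1  [load 3200/3200]
  700 → container 5  [load 2500/3200]
  700 → container 5  [load 3200/3200]
  600 → container 6 (new)  [load 600/3200]
  500 → container 6  [load 1100/3200]
6 containers opened.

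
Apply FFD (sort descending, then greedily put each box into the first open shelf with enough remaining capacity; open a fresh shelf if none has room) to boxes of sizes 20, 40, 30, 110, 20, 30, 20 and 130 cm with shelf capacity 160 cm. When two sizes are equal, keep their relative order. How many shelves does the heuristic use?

3

Sorted descending: 130, 110, 40, 30, 30, 20, 20, 20.
  130 → shelf 1 (new)  [load 130/160]
  110 → shelf 2 (new)  [load 110/160]
  40 → shelf 2  [load 150/160]
  30 → shelf 1  [load 160/160]
  30 → shelf 3 (new)  [load 30/160]
  20 → shelf 3  [load 50/160]
  20 → shelf 3  [load 70/160]
  20 → shelf 3  [load 90/160]
3 shelves opened.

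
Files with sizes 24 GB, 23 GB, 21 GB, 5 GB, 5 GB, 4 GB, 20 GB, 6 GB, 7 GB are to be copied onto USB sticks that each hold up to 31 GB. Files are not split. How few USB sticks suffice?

Total = 24 + 23 + 21 + 20 + 7 + 6 + 5 + 5 + 4 = 115 GB.
Lower bound: ⌈115/31⌉ = 4 USB sticks.
A packing using 4 USB sticks:
  USB stick 1: 24 + 7 = 31
  USB stick 2: 23 + 6 = 29
  USB stick 3: 21 + 5 + 5 = 31
  USB stick 4: 20 + 4 = 24
This matches the lower bound, so 4 is optimal.

4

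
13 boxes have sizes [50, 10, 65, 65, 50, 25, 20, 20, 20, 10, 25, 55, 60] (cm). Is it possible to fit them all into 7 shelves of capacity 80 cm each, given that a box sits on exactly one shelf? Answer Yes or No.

A valid assignment using 7 shelves:
  shelf 1: 65 + 10 = 75
  shelf 2: 65 + 10 = 75
  shelf 3: 60 + 20 = 80
  shelf 4: 55 + 25 = 80
  shelf 5: 50 + 25 = 75
  shelf 6: 50 + 20 = 70
  shelf 7: 20 = 20
Every load is within 80 cm, so 7 shelves suffice.

Yes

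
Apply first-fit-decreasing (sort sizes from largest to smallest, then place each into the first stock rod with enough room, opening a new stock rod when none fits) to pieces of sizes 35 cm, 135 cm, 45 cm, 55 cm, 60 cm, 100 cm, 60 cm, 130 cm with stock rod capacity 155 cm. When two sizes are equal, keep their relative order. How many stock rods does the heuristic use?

5

Sorted descending: 135, 130, 100, 60, 60, 55, 45, 35.
  135 → stock rod 1 (new)  [load 135/155]
  130 → stock rod 2 (new)  [load 130/155]
  100 → stock rod 3 (new)  [load 100/155]
  60 → stock rod 4 (new)  [load 60/155]
  60 → stock rod 4  [load 120/155]
  55 → stock rod 3  [load 155/155]
  45 → stock rod 5 (new)  [load 45/155]
  35 → stock rod 4  [load 155/155]
5 stock rods opened.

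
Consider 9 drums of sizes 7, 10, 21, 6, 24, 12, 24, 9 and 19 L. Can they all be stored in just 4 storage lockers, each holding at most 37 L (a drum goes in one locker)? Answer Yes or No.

A valid assignment using 4 storage lockers:
  locker 1: 24 + 12 = 36
  locker 2: 24 + 10 = 34
  locker 3: 21 + 9 + 7 = 37
  locker 4: 19 + 6 = 25
Every load is within 37 L, so 4 storage lockers suffice.

Yes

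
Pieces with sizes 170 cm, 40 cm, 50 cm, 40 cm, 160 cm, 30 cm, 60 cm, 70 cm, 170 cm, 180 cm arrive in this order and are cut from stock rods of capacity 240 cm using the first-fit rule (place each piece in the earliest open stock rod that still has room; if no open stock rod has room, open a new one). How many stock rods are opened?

  170 → stock rod 1 (new)  [load 170/240]
  40 → stock rod 1  [load 210/240]
  50 → stock rod 2 (new)  [load 50/240]
  40 → stock rod 2  [load 90/240]
  160 → stock rod 3 (new)  [load 160/240]
  30 → stock rod 1  [load 240/240]
  60 → stock rod 2  [load 150/240]
  70 → stock rod 2  [load 220/240]
  170 → stock rod 4 (new)  [load 170/240]
  180 → stock rod 5 (new)  [load 180/240]
5 stock rods opened.

5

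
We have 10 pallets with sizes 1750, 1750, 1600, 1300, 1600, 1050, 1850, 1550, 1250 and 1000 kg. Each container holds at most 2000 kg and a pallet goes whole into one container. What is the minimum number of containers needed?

Total = 1850 + 1750 + 1750 + 1600 + 1600 + 1550 + 1300 + 1250 + 1050 + 1000 = 14700 kg.
Lower bound: ⌈14700/2000⌉ = 8 containers.
Also, 9 pallets each exceed 1000 kg, and no two of those can share a container, so at least 9 containers are needed.
A packing using 10 containers:
  container 1: 1850 = 1850
  container 2: 1750 = 1750
  container 3: 1750 = 1750
  container 4: 1600 = 1600
  container 5: 1600 = 1600
  container 6: 1550 = 1550
  container 7: 1300 = 1300
  container 8: 1250 = 1250
  container 9: 1050 = 1050
  container 10: 1000 = 1000
No arrangement into 9 containers stays within capacity, so 10 is optimal.

10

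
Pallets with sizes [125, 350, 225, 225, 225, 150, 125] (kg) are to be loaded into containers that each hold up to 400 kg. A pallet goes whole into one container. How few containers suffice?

4

Total = 350 + 225 + 225 + 225 + 150 + 125 + 125 = 1425 kg.
Lower bound: ⌈1425/400⌉ = 4 containers.
A packing using 4 containers:
  container 1: 350 = 350
  container 2: 225 + 150 = 375
  container 3: 225 + 125 = 350
  container 4: 225 + 125 = 350
This matches the lower bound, so 4 is optimal.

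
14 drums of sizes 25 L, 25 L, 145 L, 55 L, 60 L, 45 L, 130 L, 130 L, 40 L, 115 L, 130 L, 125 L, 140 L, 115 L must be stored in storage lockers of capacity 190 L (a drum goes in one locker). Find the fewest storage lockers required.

Total = 145 + 140 + 130 + 130 + 130 + 125 + 115 + 115 + 60 + 55 + 45 + 40 + 25 + 25 = 1280 L.
Lower bound: ⌈1280/190⌉ = 7 storage lockers.
Also, 8 drums each exceed 95 L, and no two of those can share a locker, so at least 8 storage lockers are needed.
A packing using 8 storage lockers:
  locker 1: 145 + 45 = 190
  locker 2: 140 + 40 = 180
  locker 3: 130 + 60 = 190
  locker 4: 130 + 55 = 185
  locker 5: 130 + 25 + 25 = 180
  locker 6: 125 = 125
  locker 7: 115 = 115
  locker 8: 115 = 115
This matches the lower bound, so 8 is optimal.

8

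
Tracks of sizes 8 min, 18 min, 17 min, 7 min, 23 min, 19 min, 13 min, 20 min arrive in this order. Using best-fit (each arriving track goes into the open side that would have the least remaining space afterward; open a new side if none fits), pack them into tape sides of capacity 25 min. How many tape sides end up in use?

  8 → side 1 (new)  [load 8/25]
  18 → side 2 (new)  [load 18/25]
  17 → side 1  [load 25/25]
  7 → side 2  [load 25/25]
  23 → side 3 (new)  [load 23/25]
  19 → side 4 (new)  [load 19/25]
  13 → side 5 (new)  [load 13/25]
  20 → side 6 (new)  [load 20/25]
6 tape sides opened.

6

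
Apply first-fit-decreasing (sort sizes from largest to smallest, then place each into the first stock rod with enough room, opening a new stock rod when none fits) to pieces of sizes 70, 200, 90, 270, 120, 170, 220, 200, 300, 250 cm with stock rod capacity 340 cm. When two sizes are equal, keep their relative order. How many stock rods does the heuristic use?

7

Sorted descending: 300, 270, 250, 220, 200, 200, 170, 120, 90, 70.
  300 → stock rod 1 (new)  [load 300/340]
  270 → stock rod 2 (new)  [load 270/340]
  250 → stock rod 3 (new)  [load 250/340]
  220 → stock rod 4 (new)  [load 220/340]
  200 → stock rod 5 (new)  [load 200/340]
  200 → stock rod 6 (new)  [load 200/340]
  170 → stock rod 7 (new)  [load 170/340]
  120 → stock rod 4  [load 340/340]
  90 → stock rod 3  [load 340/340]
  70 → stock rod 2  [load 340/340]
7 stock rods opened.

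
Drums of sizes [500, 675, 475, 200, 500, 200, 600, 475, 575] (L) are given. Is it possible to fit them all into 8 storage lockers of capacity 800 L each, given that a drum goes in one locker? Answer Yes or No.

A valid assignment using 7 storage lockers:
  locker 1: 675 = 675
  locker 2: 600 + 200 = 800
  locker 3: 575 + 200 = 775
  locker 4: 500 = 500
  locker 5: 500 = 500
  locker 6: 475 = 475
  locker 7: 475 = 475
That uses only 7 ≤ 8, so 8 storage lockers are enough.

Yes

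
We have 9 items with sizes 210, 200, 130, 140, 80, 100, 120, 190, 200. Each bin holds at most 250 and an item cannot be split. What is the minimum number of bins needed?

7

Total = 210 + 200 + 200 + 190 + 140 + 130 + 120 + 100 + 80 = 1370.
Lower bound: ⌈1370/250⌉ = 6 bins.
A packing using 7 bins:
  bin 1: 210 = 210
  bin 2: 200 = 200
  bin 3: 200 = 200
  bin 4: 190 = 190
  bin 5: 140 + 100 = 240
  bin 6: 130 + 120 = 250
  bin 7: 80 = 80
No arrangement into 6 bins stays within capacity, so 7 is optimal.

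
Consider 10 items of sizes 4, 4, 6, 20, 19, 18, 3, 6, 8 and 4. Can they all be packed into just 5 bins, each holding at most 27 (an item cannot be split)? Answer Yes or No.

A valid assignment using 4 bins:
  bin 1: 20 + 6 = 26
  bin 2: 19 + 8 = 27
  bin 3: 18 + 6 + 3 = 27
  bin 4: 4 + 4 + 4 = 12
That uses only 4 ≤ 5, so 5 bins are enough.

Yes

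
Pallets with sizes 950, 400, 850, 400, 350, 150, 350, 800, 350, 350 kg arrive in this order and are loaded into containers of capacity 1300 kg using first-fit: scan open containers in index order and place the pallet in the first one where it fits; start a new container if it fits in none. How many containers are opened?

  950 → container 1 (new)  [load 950/1300]
  400 → container 2 (new)  [load 400/1300]
  850 → container 2  [load 1250/1300]
  400 → container 3 (new)  [load 400/1300]
  350 → container 1  [load 1300/1300]
  150 → container 3  [load 550/1300]
  350 → container 3  [load 900/1300]
  800 → container 4 (new)  [load 800/1300]
  350 → container 3  [load 1250/1300]
  350 → container 4  [load 1150/1300]
4 containers opened.

4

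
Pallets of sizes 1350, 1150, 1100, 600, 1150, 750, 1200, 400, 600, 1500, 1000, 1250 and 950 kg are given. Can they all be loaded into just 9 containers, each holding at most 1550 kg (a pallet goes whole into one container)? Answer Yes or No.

Total = 13000 kg; ⌈13000/1550⌉ = 9.
The bound of 9 does not rule out 9, but exhaustive search shows no assignment into 9 containers of capacity 1550 kg exists — the minimum is 10.

No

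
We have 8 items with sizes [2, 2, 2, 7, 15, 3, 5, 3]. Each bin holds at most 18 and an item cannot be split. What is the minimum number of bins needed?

Total = 15 + 7 + 5 + 3 + 3 + 2 + 2 + 2 = 39.
Lower bound: ⌈39/18⌉ = 3 bins.
A packing using 3 bins:
  bin 1: 15 + 3 = 18
  bin 2: 7 + 5 + 3 + 2 = 17
  bin 3: 2 + 2 = 4
This matches the lower bound, so 3 is optimal.

3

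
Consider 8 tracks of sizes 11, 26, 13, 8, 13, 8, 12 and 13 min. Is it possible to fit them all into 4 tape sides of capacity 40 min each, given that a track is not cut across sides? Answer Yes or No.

Yes

A valid assignment using 3 tape sides:
  side 1: 26 + 13 = 39
  side 2: 13 + 13 + 12 = 38
  side 3: 11 + 8 + 8 = 27
That uses only 3 ≤ 4, so 4 tape sides are enough.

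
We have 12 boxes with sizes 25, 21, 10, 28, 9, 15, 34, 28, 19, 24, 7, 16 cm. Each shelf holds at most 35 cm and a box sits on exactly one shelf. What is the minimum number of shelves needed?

8

Total = 34 + 28 + 28 + 25 + 24 + 21 + 19 + 16 + 15 + 10 + 9 + 7 = 236 cm.
Lower bound: ⌈236/35⌉ = 7 shelves.
A packing using 8 shelves:
  shelf 1: 34 = 34
  shelf 2: 28 + 7 = 35
  shelf 3: 28 = 28
  shelf 4: 25 + 10 = 35
  shelf 5: 24 + 9 = 33
  shelf 6: 21 = 21
  shelf 7: 19 + 16 = 35
  shelf 8: 15 = 15
No arrangement into 7 shelves stays within capacity, so 8 is optimal.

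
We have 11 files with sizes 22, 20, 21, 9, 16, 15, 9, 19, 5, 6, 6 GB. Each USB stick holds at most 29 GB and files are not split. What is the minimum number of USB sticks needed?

Total = 22 + 21 + 20 + 19 + 16 + 15 + 9 + 9 + 6 + 6 + 5 = 148 GB.
Lower bound: ⌈148/29⌉ = 6 USB sticks.
A packing using 6 USB sticks:
  USB stick 1: 22 + 6 = 28
  USB stick 2: 21 + 6 = 27
  USB stick 3: 20 + 9 = 29
  USB stick 4: 19 + 9 = 28
  USB stick 5: 16 + 5 = 21
  USB stick 6: 15 = 15
This matches the lower bound, so 6 is optimal.

6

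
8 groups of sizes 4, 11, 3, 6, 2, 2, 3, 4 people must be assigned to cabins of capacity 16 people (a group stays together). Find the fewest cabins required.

3

Total = 11 + 6 + 4 + 4 + 3 + 3 + 2 + 2 = 35 people.
Lower bound: ⌈35/16⌉ = 3 cabins.
A packing using 3 cabins:
  cabin 1: 11 + 4 = 15
  cabin 2: 6 + 4 + 3 + 3 = 16
  cabin 3: 2 + 2 = 4
This matches the lower bound, so 3 is optimal.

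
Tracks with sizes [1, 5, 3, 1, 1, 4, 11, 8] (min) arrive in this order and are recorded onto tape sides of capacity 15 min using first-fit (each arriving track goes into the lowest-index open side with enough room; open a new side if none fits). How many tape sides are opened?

  1 → side 1 (new)  [load 1/15]
  5 → side 1  [load 6/15]
  3 → side 1  [load 9/15]
  1 → side 1  [load 10/15]
  1 → side 1  [load 11/15]
  4 → side 1  [load 15/15]
  11 → side 2 (new)  [load 11/15]
  8 → side 3 (new)  [load 8/15]
3 tape sides opened.

3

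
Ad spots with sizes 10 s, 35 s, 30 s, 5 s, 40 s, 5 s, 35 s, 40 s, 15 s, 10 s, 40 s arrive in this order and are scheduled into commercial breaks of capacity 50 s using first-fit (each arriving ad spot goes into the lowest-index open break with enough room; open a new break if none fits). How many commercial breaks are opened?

  10 → break 1 (new)  [load 10/50]
  35 → break 1  [load 45/50]
  30 → break 2 (new)  [load 30/50]
  5 → break 1  [load 50/50]
  40 → break 3 (new)  [load 40/50]
  5 → break 2  [load 35/50]
  35 → break 4 (new)  [load 35/50]
  40 → break 5 (new)  [load 40/50]
  15 → break 2  [load 50/50]
  10 → break 3  [load 50/50]
  40 → break 6 (new)  [load 40/50]
6 commercial breaks opened.

6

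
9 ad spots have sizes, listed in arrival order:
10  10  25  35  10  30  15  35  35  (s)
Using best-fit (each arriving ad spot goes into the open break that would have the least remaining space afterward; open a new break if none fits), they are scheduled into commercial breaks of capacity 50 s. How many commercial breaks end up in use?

  10 → break 1 (new)  [load 10/50]
  10 → break 1  [load 20/50]
  25 → break 1  [load 45/50]
  35 → break 2 (new)  [load 35/50]
  10 → break 2  [load 45/50]
  30 → break 3 (new)  [load 30/50]
  15 → break 3  [load 45/50]
  35 → break 4 (new)  [load 35/50]
  35 → break 5 (new)  [load 35/50]
5 commercial breaks opened.

5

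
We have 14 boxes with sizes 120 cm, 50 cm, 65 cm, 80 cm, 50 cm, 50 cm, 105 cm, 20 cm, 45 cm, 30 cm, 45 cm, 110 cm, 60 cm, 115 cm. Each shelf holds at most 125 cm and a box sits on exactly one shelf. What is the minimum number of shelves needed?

8

Total = 120 + 115 + 110 + 105 + 80 + 65 + 60 + 50 + 50 + 50 + 45 + 45 + 30 + 20 = 945 cm.
Lower bound: ⌈945/125⌉ = 8 shelves.
A packing using 8 shelves:
  shelf 1: 120 = 120
  shelf 2: 115 = 115
  shelf 3: 110 = 110
  shelf 4: 105 + 20 = 125
  shelf 5: 80 + 45 = 125
  shelf 6: 65 + 60 = 125
  shelf 7: 50 + 50 = 100
  shelf 8: 50 + 45 + 30 = 125
This matches the lower bound, so 8 is optimal.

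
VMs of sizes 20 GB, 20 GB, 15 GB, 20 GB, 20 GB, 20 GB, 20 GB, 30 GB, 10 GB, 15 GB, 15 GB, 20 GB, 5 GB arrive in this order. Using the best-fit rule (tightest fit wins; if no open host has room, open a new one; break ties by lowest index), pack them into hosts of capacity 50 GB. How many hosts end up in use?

5

  20 → host 1 (new)  [load 20/50]
  20 → host 1  [load 40/50]
  15 → host 2 (new)  [load 15/50]
  20 → host 2  [load 35/50]
  20 → host 3 (new)  [load 20/50]
  20 → host 3  [load 40/50]
  20 → host 4 (new)  [load 20/50]
  30 → host 4  [load 50/50]
  10 → host 1  [load 50/50]
  15 → host 2  [load 50/50]
  15 → host 5 (new)  [load 15/50]
  20 → host 5  [load 35/50]
  5 → host 3  [load 45/50]
5 hosts opened.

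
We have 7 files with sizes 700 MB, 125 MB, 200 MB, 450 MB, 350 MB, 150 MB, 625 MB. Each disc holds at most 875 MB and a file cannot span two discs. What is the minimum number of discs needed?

4

Total = 700 + 625 + 450 + 350 + 200 + 150 + 125 = 2600 MB.
Lower bound: ⌈2600/875⌉ = 3 discs.
A packing using 4 discs:
  disc 1: 700 + 150 = 850
  disc 2: 625 + 200 = 825
  disc 3: 450 + 350 = 800
  disc 4: 125 = 125
No arrangement into 3 discs stays within capacity, so 4 is optimal.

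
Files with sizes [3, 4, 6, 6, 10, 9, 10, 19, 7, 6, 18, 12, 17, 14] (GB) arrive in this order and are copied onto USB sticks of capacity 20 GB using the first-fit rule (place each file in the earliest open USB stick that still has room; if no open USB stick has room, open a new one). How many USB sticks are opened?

  3 → USB stick 1 (new)  [load 3/20]
  4 → USB stick 1  [load 7/20]
  6 → USB stick 1  [load 13/20]
  6 → USB stick 1  [load 19/20]
  10 → USB stick 2 (new)  [load 10/20]
  9 → USB stick 2  [load 19/20]
  10 → USB stick 3 (new)  [load 10/20]
  19 → USB stick 4 (new)  [load 19/20]
  7 → USB stick 3  [load 17/20]
  6 → USB stick 5 (new)  [load 6/20]
  18 → USB stick 6 (new)  [load 18/20]
  12 → USB stick 5  [load 18/20]
  17 → USB stick 7 (new)  [load 17/20]
  14 → USB stick 8 (new)  [load 14/20]
8 USB sticks opened.

8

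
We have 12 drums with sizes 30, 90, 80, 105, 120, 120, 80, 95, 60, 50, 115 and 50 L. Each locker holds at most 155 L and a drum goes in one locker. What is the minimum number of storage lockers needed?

Total = 120 + 120 + 115 + 105 + 95 + 90 + 80 + 80 + 60 + 50 + 50 + 30 = 995 L.
Lower bound: ⌈995/155⌉ = 7 storage lockers.
Also, 8 drums each exceed 155/2 L, and no two of those can share a locker, so at least 8 storage lockers are needed.
A packing using 8 storage lockers:
  locker 1: 120 + 30 = 150
  locker 2: 120 = 120
  locker 3: 115 = 115
  locker 4: 105 + 50 = 155
  locker 5: 95 + 60 = 155
  locker 6: 90 + 50 = 140
  locker 7: 80 = 80
  locker 8: 80 = 80
This matches the lower bound, so 8 is optimal.

8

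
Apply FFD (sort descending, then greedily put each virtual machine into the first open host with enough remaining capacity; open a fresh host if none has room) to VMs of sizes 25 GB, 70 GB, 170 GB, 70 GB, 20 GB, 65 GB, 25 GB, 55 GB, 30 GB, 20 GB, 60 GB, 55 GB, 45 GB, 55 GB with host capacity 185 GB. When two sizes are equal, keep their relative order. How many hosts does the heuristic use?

5

Sorted descending: 170, 70, 70, 65, 60, 55, 55, 55, 45, 30, 25, 25, 20, 20.
  170 → host 1 (new)  [load 170/185]
  70 → host 2 (new)  [load 70/185]
  70 → host 2  [load 140/185]
  65 → host 3 (new)  [load 65/185]
  60 → host 3  [load 125/185]
  55 → host 3  [load 180/185]
  55 → host 4 (new)  [load 55/185]
  55 → host 4  [load 110/185]
  45 → host 2  [load 185/185]
  30 → host 4  [load 140/185]
  25 → host 4  [load 165/185]
  25 → host 5 (new)  [load 25/185]
  20 → host 4  [load 185/185]
  20 → host 5  [load 45/185]
5 hosts opened.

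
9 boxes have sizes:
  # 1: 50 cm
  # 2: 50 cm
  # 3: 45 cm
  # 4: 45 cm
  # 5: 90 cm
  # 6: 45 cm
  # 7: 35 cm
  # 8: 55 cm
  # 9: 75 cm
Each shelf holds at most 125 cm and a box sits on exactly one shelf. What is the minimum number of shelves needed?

5

Total = 90 + 75 + 55 + 50 + 50 + 45 + 45 + 45 + 35 = 490 cm.
Lower bound: ⌈490/125⌉ = 4 shelves.
A packing using 5 shelves:
  shelf 1: 90 + 35 = 125
  shelf 2: 75 + 50 = 125
  shelf 3: 55 + 50 = 105
  shelf 4: 45 + 45 = 90
  shelf 5: 45 = 45
No arrangement into 4 shelves stays within capacity, so 5 is optimal.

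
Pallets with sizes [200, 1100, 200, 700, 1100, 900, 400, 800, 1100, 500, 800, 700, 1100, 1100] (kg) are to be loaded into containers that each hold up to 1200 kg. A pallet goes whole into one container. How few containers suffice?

10

Total = 1100 + 1100 + 1100 + 1100 + 1100 + 900 + 800 + 800 + 700 + 700 + 500 + 400 + 200 + 200 = 10700 kg.
Lower bound: ⌈10700/1200⌉ = 9 containers.
Also, 10 pallets each exceed 600 kg, and no two of those can share a container, so at least 10 containers are needed.
A packing using 10 containers:
  container 1: 1100 = 1100
  container 2: 1100 = 1100
  container 3: 1100 = 1100
  container 4: 1100 = 1100
  container 5: 1100 = 1100
  container 6: 900 + 200 = 1100
  container 7: 800 + 400 = 1200
  container 8: 800 + 200 = 1000
  container 9: 700 + 500 = 1200
  container 10: 700 = 700
This matches the lower bound, so 10 is optimal.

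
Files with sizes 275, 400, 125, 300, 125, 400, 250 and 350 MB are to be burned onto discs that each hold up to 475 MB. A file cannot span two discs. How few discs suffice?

6

Total = 400 + 400 + 350 + 300 + 275 + 250 + 125 + 125 = 2225 MB.
Lower bound: ⌈2225/475⌉ = 5 discs.
Also, 6 files each exceed 475/2 MB, and no two of those can share a disc, so at least 6 discs are needed.
A packing using 6 discs:
  disc 1: 400 = 400
  disc 2: 400 = 400
  disc 3: 350 + 125 = 475
  disc 4: 300 + 125 = 425
  disc 5: 275 = 275
  disc 6: 250 = 250
This matches the lower bound, so 6 is optimal.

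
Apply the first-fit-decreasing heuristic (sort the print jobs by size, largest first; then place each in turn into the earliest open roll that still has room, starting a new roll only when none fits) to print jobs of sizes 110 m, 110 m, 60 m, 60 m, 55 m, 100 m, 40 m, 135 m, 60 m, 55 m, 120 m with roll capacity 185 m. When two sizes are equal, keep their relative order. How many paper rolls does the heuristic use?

Sorted descending: 135, 120, 110, 110, 100, 60, 60, 60, 55, 55, 40.
  135 → roll 1 (new)  [load 135/185]
  120 → roll 2 (new)  [load 120/185]
  110 → roll 3 (new)  [load 110/185]
  110 → roll 4 (new)  [load 110/185]
  100 → roll 5 (new)  [load 100/185]
  60 → roll 2  [load 180/185]
  60 → roll 3  [load 170/185]
  60 → roll 4  [load 170/185]
  55 → roll 5  [load 155/185]
  55 → roll 6 (new)  [load 55/185]
  40 → roll 1  [load 175/185]
6 paper rolls opened.

6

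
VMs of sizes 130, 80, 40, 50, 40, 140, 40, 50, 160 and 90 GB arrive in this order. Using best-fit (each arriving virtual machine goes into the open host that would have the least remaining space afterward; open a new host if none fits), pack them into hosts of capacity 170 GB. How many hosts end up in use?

  130 → host 1 (new)  [load 130/170]
  80 → host 2 (new)  [load 80/170]
  40 → host 1  [load 170/170]
  50 → host 2  [load 130/170]
  40 → host 2  [load 170/170]
  140 → host 3 (new)  [load 140/170]
  40 → host 4 (new)  [load 40/170]
  50 → host 4  [load 90/170]
  160 → host 5 (new)  [load 160/170]
  90 → host 6 (new)  [load 90/170]
6 hosts opened.

6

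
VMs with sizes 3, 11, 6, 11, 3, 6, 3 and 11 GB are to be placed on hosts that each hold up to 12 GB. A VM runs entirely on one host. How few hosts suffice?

5

Total = 11 + 11 + 11 + 6 + 6 + 3 + 3 + 3 = 54 GB.
Lower bound: ⌈54/12⌉ = 5 hosts.
A packing using 5 hosts:
  host 1: 11 = 11
  host 2: 11 = 11
  host 3: 11 = 11
  host 4: 6 + 6 = 12
  host 5: 3 + 3 + 3 = 9
This matches the lower bound, so 5 is optimal.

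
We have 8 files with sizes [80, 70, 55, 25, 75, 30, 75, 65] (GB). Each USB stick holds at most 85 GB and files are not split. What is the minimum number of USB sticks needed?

7

Total = 80 + 75 + 75 + 70 + 65 + 55 + 30 + 25 = 475 GB.
Lower bound: ⌈475/85⌉ = 6 USB sticks.
A packing using 7 USB sticks:
  USB stick 1: 80 = 80
  USB stick 2: 75 = 75
  USB stick 3: 75 = 75
  USB stick 4: 70 = 70
  USB stick 5: 65 = 65
  USB stick 6: 55 + 30 = 85
  USB stick 7: 25 = 25
No arrangement into 6 USB sticks stays within capacity, so 7 is optimal.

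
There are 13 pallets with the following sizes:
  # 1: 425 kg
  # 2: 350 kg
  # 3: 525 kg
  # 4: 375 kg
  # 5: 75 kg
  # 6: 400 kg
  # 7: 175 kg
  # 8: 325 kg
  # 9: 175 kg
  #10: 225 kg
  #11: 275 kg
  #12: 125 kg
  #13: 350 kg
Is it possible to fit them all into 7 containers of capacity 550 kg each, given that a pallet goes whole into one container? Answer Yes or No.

Total = 3800 kg; ⌈3800/550⌉ = 7.
The bound of 7 does not rule out 7, but exhaustive search shows no assignment into 7 containers of capacity 550 kg exists — the minimum is 8.

No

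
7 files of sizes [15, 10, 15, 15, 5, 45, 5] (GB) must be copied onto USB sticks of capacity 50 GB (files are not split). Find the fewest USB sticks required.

Total = 45 + 15 + 15 + 15 + 10 + 5 + 5 = 110 GB.
Lower bound: ⌈110/50⌉ = 3 USB sticks.
A packing using 3 USB sticks:
  USB stick 1: 45 + 5 = 50
  USB stick 2: 15 + 15 + 15 + 5 = 50
  USB stick 3: 10 = 10
This matches the lower bound, so 3 is optimal.

3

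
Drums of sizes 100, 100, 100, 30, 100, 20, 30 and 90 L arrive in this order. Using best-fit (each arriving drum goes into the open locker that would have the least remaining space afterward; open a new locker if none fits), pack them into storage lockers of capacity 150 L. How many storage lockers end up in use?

  100 → locker 1 (new)  [load 100/150]
  100 → locker 2 (new)  [load 100/150]
  100 → locker 3 (new)  [load 100/150]
  30 → locker 1  [load 130/150]
  100 → locker 4 (new)  [load 100/150]
  20 → locker 1  [load 150/150]
  30 → locker 2  [load 130/150]
  90 → locker 5 (new)  [load 90/150]
5 storage lockers opened.

5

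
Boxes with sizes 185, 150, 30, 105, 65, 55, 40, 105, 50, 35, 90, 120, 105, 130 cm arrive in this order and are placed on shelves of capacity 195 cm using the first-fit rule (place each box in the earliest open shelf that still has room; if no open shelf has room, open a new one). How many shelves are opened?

  185 → shelf 1 (new)  [load 185/195]
  150 → shelf 2 (new)  [load 150/195]
  30 → shelf 2  [load 180/195]
  105 → shelf 3 (new)  [load 105/195]
  65 → shelf 3  [load 170/195]
  55 → shelf 4 (new)  [load 55/195]
  40 → shelf 4  [load 95/195]
  105 → shelf 5 (new)  [load 105/195]
  50 → shelf 4  [load 145/195]
  35 → shelf 4  [load 180/195]
  90 → shelf 5  [load 195/195]
  120 → shelf 6 (new)  [load 120/195]
  105 → shelf 7 (new)  [load 105/195]
  130 → shelf 8 (new)  [load 130/195]
8 shelves opened.

8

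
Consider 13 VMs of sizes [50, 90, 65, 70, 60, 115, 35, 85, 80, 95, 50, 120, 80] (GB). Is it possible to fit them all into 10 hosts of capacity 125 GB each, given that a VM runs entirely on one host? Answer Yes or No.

A valid assignment using 10 hosts:
  host 1: 120 = 120
  host 2: 115 = 115
  host 3: 95 = 95
  host 4: 90 + 35 = 125
  host 5: 85 = 85
  host 6: 80 = 80
  host 7: 80 = 80
  host 8: 70 + 50 = 120
  host 9: 65 + 60 = 125
  host 10: 50 = 50
Every load is within 125 GB, so 10 hosts suffice.

Yes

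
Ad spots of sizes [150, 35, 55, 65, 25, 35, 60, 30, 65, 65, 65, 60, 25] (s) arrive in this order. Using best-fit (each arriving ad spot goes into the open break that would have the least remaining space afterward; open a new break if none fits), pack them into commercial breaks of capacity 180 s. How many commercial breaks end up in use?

5

  150 → break 1 (new)  [load 150/180]
  35 → break 2 (new)  [load 35/180]
  55 → break 2  [load 90/180]
  65 → break 2  [load 155/180]
  25 → break 2  [load 180/180]
  35 → break 3 (new)  [load 35/180]
  60 → break 3  [load 95/180]
  30 → break 1  [load 180/180]
  65 → break 3  [load 160/180]
  65 → break 4 (new)  [load 65/180]
  65 → break 4  [load 130/180]
  60 → break 5 (new)  [load 60/180]
  25 → break 4  [load 155/180]
5 commercial breaks opened.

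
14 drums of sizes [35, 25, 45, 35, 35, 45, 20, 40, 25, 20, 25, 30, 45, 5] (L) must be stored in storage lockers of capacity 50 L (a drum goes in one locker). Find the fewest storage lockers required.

Total = 45 + 45 + 45 + 40 + 35 + 35 + 35 + 30 + 25 + 25 + 25 + 20 + 20 + 5 = 430 L.
Lower bound: ⌈430/50⌉ = 9 storage lockers.
A packing using 10 storage lockers:
  locker 1: 45 + 5 = 50
  locker 2: 45 = 45
  locker 3: 45 = 45
  locker 4: 40 = 40
  locker 5: 35 = 35
  locker 6: 35 = 35
  locker 7: 35 = 35
  locker 8: 30 + 20 = 50
  locker 9: 25 + 25 = 50
  locker 10: 25 + 20 = 45
No arrangement into 9 storage lockers stays within capacity, so 10 is optimal.

10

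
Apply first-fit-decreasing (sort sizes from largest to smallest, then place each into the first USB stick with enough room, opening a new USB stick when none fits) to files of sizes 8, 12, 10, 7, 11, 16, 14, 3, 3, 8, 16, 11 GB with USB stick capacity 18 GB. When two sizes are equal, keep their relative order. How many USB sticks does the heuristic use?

Sorted descending: 16, 16, 14, 12, 11, 11, 10, 8, 8, 7, 3, 3.
  16 → USB stick 1 (new)  [load 16/18]
  16 → USB stick 2 (new)  [load 16/18]
  14 → USB stick 3 (new)  [load 14/18]
  12 → USB stick 4 (new)  [load 12/18]
  11 → USB stick 5 (new)  [load 11/18]
  11 → USB stick 6 (new)  [load 11/18]
  10 → USB stick 7 (new)  [load 10/18]
  8 → USB stick 7  [load 18/18]
  8 → USB stick 8 (new)  [load 8/18]
  7 → USB stick 5  [load 18/18]
  3 → USB stick 3  [load 17/18]
  3 → USB stick 4  [load 15/18]
8 USB sticks opened.

8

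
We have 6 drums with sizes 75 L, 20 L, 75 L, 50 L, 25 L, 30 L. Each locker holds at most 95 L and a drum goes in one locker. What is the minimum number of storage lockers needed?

4

Total = 75 + 75 + 50 + 30 + 25 + 20 = 275 L.
Lower bound: ⌈275/95⌉ = 3 storage lockers.
A packing using 4 storage lockers:
  locker 1: 75 + 20 = 95
  locker 2: 75 = 75
  locker 3: 50 + 30 = 80
  locker 4: 25 = 25
No arrangement into 3 storage lockers stays within capacity, so 4 is optimal.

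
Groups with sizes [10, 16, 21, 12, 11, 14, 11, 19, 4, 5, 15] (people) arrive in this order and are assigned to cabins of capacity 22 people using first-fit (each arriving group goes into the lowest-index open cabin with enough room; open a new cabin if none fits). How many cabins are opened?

  10 → cabin 1 (new)  [load 10/22]
  16 → cabin 2 (new)  [load 16/22]
  21 → cabin 3 (new)  [load 21/22]
  12 → cabin 1  [load 22/22]
  11 → cabin 4 (new)  [load 11/22]
  14 → cabin 5 (new)  [load 14/22]
  11 → cabin 4  [load 22/22]
  19 → cabin 6 (new)  [load 19/22]
  4 → cabin 2  [load 20/22]
  5 → cabin 5  [load 19/22]
  15 → cabin 7 (new)  [load 15/22]
7 cabins opened.

7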